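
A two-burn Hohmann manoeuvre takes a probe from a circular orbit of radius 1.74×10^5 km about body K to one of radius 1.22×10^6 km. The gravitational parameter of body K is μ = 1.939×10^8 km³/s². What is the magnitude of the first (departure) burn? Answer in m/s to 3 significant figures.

Transfer-ellipse semi-major axis a_t = (r₁ + r₂)/2 = (1.740×10^5 + 1.220×10^6)/2 = 6.970×10^5 km.
On the circular orbit at r = 1.740×10^5 km, v_c = √(μ/r) = 33.38 km/s.
Vis-viva on the transfer ellipse at r = 1.740×10^5 km gives v_t = √[μ(2/r − 1/a_t)] = 44.16 km/s.
Δv₁ = |v_t − v_c| = |44.16 − 33.38| = 10.78 km/s.

Δv₁ = 10800 m/s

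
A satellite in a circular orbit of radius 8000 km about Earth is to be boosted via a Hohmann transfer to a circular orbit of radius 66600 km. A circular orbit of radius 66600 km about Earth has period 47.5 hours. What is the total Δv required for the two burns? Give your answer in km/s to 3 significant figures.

From Kepler's third law T² = 4π²r³/μ at r = 66600 km, T = 47.5 hours = 47.5 × 3600 s = 1.710×10^5 s: μ = 4π²r³/T² = 3.98832×10^5 km³/s².
Semi-major axis of the transfer orbit: a_t = (8000 + 66600)/2 = 37300 km.
Circular speed at r₁: v₁ = √(μ/r₁) = √(3.98832×10^5/8000) = 7.061 km/s.
On the transfer ellipse at r₁, v² = μ(2/r − 1/a) gives v_p = √[μ(2/r₁ − 1/a_t)] = 9.435 km/s.
First burn Δv₁ = |v_p − v₁| = 2.374 km/s.
At r₂, v₂ = √(μ/r₂) = 2.447 km/s.
Transfer-orbit speed at r₂: v_a = √[μ(2/r₂ − 1/a_t)] = 1.133 km/s.
Second burn Δv₂ = |v₂ − v_a| = 1.314 km/s.
Δv = Δv₁ + Δv₂ = 2.374 + 1.314 = 3.688 km/s.

Δv = 3.69 km/s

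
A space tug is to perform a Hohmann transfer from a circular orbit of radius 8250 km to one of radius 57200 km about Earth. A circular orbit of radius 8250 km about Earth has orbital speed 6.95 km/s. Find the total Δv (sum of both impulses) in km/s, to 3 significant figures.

From the circular-orbit relation v² = μ/r at r = 8250 km: μ = v²r = (6.95)² × 8250 = 3.98496×10^5 km³/s².
Transfer-ellipse semi-major axis a_t = (r₁ + r₂)/2 = (8250 + 57200)/2 = 32725 km.
At r₁ the circular-orbit speed is v₁ = √(μ/r₁) = 6.9500 km/s.
On the transfer ellipse at r₁, v² = μ(2/r − 1/a) gives v_p = √[μ(2/r₁ − 1/a_t)] = 9.1885 km/s.
First burn Δv₁ = |v_p − v₁| = 2.2385 km/s.
Circular speed at r₂: v₂ = √(μ/r₂) = 2.6395 km/s.
Transfer-orbit speed at r₂: v_a = √[μ(2/r₂ − 1/a_t)] = 1.3253 km/s.
Second burn Δv₂ = |v₂ − v_a| = 1.3142 km/s.
Total Δv = Δv₁ + Δv₂ = 3.553 km/s.

Δv = 3.55 km/s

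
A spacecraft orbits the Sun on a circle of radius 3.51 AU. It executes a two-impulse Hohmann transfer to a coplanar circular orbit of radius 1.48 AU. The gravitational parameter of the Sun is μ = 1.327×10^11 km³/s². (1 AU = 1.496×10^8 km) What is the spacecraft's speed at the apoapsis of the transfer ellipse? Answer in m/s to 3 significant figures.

v = 12200 m/s

In km: r₁ = 3.51 × 1.496×10^8 = 5.25096×10^8 km; r₂ = 1.48 × 1.496×10^8 = 2.21408×10^8 km.
The Hohmann ellipse has a_t = (r₁ + r₂)/2 = 3.73252×10^8 km.
At apoapsis, r = 5.25096×10^8 km.
Applying v² = μ(2/r − 1/a_t): v = 12.24 km/s.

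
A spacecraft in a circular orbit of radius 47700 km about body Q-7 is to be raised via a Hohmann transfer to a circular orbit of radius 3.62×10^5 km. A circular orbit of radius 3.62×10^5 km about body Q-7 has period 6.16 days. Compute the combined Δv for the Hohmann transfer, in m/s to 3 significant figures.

Δv = 6090 m/s

From Kepler's third law T² = 4π²r³/μ at r = 3.62×10^5 km, T = 6.16 days = 6.16 × 86400 s = 5.32224×10^5 s: μ = 4π²r³/T² = 6.61145×10^6 km³/s².
Semi-major axis of the transfer orbit: a_t = (47700 + 3.620×10^5)/2 = 2.0485×10^5 km.
At r₁ the circular-orbit speed is v₁ = √(μ/r₁) = 11.7731 km/s.
On the transfer ellipse at r₁, v² = μ(2/r − 1/a) gives v_p = √[μ(2/r₁ − 1/a_t)] = 15.6504 km/s.
First burn Δv₁ = |v_p − v₁| = 3.8773 km/s.
Circular speed at r₂: v₂ = √(μ/r₂) = 4.2736 km/s.
Transfer-orbit speed at r₂: v_a = √[μ(2/r₂ − 1/a_t)] = 2.0622 km/s.
Second burn Δv₂ = |v₂ − v_a| = 2.2114 km/s.
Δv = Δv₁ + Δv₂ = 3.8773 + 2.2114 = 6.089 km/s.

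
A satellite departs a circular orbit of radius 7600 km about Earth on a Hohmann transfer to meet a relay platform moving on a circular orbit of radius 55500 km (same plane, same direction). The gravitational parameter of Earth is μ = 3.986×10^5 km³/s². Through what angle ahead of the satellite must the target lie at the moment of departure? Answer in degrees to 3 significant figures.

φ = 103°

The Hohmann ellipse has a_t = (r₁ + r₂)/2 = 31550 km.
The half-period of the transfer ellipse is t = π√(a_t³/μ) = 27886 s.
The target's mean motion on its circular orbit is ω₂ = √(μ/r₂³) = 4.8287×10^-5 rad/s.
Angle swept by the target during transfer: ω₂·t = 1.3465 rad = 77.15°.
Arrival is 180° from departure on the ellipse, so φ = 180° − 77.15° = 103°.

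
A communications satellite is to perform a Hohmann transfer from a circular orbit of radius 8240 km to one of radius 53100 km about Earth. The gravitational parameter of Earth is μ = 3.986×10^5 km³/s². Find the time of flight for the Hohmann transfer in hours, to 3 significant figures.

Semi-major axis of the transfer orbit: a_t = (8240 + 53100)/2 = 30670 km.
Transfer time t = π√(a_t³/μ) = π√((30670)³ / 3.986×10^5) = 26727 s.
Converting: 26727 s ÷ 3600 s/hour = 7.42 hours.

t = 7.42 hours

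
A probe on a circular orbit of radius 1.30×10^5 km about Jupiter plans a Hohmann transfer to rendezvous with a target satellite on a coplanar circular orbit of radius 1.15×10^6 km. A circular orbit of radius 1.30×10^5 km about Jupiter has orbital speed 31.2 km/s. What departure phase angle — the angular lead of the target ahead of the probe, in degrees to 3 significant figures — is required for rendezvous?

From the circular-orbit relation v² = μ/r at r = 1.30×10^5 km: μ = v²r = (31.2)² × 1.30×10^5 = 1.26547×10^8 km³/s².
Transfer-ellipse semi-major axis a_t = (r₁ + r₂)/2 = (1.300×10^5 + 1.150×10^6)/2 = 6.400×10^5 km.
The half-period of the transfer ellipse is t = π√(a_t³/μ) = 1.4299×10^5 s.
The target's mean motion on its circular orbit is ω₂ = √(μ/r₂³) = 9.1218×10^-6 rad/s.
Angle swept by the target during transfer: ω₂·t = 1.3043 rad = 74.73°.
The probe traverses 180° on the transfer ellipse, so the target must lead by 180° − 74.73° = 105°.

φ = 105°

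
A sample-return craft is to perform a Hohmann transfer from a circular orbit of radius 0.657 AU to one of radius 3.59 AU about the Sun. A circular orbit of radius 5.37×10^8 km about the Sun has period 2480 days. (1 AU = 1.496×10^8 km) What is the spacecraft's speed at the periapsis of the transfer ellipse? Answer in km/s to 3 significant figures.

v = 47.9 km/s

From Kepler's third law T² = 4π²r³/μ at r = 5.37×10^8 km, T = 2480 days = 2480 × 86400 s = 2.14272×10^8 s: μ = 4π²r³/T² = 1.33153×10^11 km³/s².
In km: r₁ = 0.657 × 1.496×10^8 = 9.82872×10^7 km; r₂ = 3.59 × 1.496×10^8 = 5.37064×10^8 km.
Semi-major axis of the transfer orbit: a_t = (9.82872×10^7 + 5.37064×10^8)/2 = 3.176756×10^8 km.
At periapsis, r = 9.82872×10^7 km.
From the vis-viva equation, v = √[μ(2/r − 1/a_t)] = 47.86 km/s.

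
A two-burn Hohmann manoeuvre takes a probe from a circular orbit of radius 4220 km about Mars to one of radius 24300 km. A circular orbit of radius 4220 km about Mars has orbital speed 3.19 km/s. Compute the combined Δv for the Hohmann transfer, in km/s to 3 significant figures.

Δv = 1.58 km/s

From the circular-orbit relation v² = μ/r at r = 4220 km: μ = v²r = (3.19)² × 4220 = 42943.1 km³/s².
Semi-major axis of the transfer orbit: a_t = (4220 + 24300)/2 = 14260 km.
Circular speed at r₁: v₁ = √(μ/r₁) = √(42943.1/4220) = 3.1900 km/s.
On the transfer ellipse at r₁, vis-viva gives v_p = √[μ(2/r₁ − 1/a_t)] = 4.1642 km/s.
First burn Δv₁ = |v_p − v₁| = 0.9742 km/s.
Circular speed at r₂: v₂ = √(μ/r₂) = 1.3294 km/s.
Transfer-orbit speed at r₂: v_a = √[μ(2/r₂ − 1/a_t)] = 0.72317 km/s.
Second burn Δv₂ = |v₂ − v_a| = 0.6062 km/s.
Δv = Δv₁ + Δv₂ = 0.9742 + 0.6062 = 1.580 km/s.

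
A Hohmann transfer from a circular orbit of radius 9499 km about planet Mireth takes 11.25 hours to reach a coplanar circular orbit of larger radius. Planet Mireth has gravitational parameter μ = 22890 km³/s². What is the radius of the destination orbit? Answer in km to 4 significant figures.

r₂ = 21720 km

Transfer time t = 11.25 hours = 40500 s, and t = π√(a_t³/μ).
So a_t = (μ t²/π²)^(1/3) = (22890 × (40500)² / π²)^(1/3) = 15611 km.
Since a_t = (r₁ + r₂)/2, r₂ = 2a_t − r₁ = 2×15611 − 9499 = 21723 km.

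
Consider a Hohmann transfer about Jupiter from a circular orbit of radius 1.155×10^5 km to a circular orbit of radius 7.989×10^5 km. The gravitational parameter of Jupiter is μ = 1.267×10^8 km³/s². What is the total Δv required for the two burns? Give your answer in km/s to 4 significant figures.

Δv = 16.92 km/s

The Hohmann ellipse has a_t = (r₁ + r₂)/2 = 4.572×10^5 km.
At r₁ the circular-orbit speed is v₁ = √(μ/r₁) = 33.12 km/s.
On the transfer ellipse at r₁, vis-viva equation gives v_p = √[μ(2/r₁ − 1/a_t)] = 43.78 km/s.
First burn Δv₁ = |v_p − v₁| = 10.66 km/s.
Circular speed at r₂: v₂ = √(μ/r₂) = 12.5934 km/s.
Transfer-orbit speed at r₂: v_a = √[μ(2/r₂ − 1/a_t)] = 6.32965 km/s.
Second burn Δv₂ = |v₂ − v_a| = 6.264 km/s.
Total Δv = Δv₁ + Δv₂ = 16.92 km/s.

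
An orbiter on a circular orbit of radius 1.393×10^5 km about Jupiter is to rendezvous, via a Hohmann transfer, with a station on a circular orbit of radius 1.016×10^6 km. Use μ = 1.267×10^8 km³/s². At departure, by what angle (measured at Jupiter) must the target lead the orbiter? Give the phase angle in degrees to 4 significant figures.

φ = 102.8°

Semi-major axis of the transfer orbit: a_t = (1.393×10^5 + 1.016×10^6)/2 = 5.7765×10^5 km.
The half-period of the transfer ellipse is t = π√(a_t³/μ) = 1.22535×10^5 s.
The target's mean motion on its circular orbit is ω₂ = √(μ/r₂³) = 1.09913×10^-5 rad/s.
Angle swept by the target during transfer: ω₂·t = 1.3468 rad = 77.17°.
The orbiter traverses 180° on the transfer ellipse, so the target must lead by 180° − 77.17° = 102.8°.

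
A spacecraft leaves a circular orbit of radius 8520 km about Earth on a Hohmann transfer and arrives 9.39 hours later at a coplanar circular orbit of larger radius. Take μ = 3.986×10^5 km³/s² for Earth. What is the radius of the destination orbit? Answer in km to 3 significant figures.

r₂ = 63200 km

Transfer time t = 9.39 hours = 33804 s, and t = π√(a_t³/μ).
So a_t = (μ t²/π²)^(1/3) = (3.986×10^5 × (33804)² / π²)^(1/3) = 35869 km.
Since a_t = (r₁ + r₂)/2, r₂ = 2a_t − r₁ = 2×35869 − 8520 = 63218 km.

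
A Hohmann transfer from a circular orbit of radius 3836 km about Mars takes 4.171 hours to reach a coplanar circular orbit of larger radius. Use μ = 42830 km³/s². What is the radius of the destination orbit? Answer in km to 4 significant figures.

Transfer time t = 4.171 hours = 15015.6 s, and t = π√(a_t³/μ).
So a_t = (μ t²/π²)^(1/3) = (42830 × (15015.6)² / π²)^(1/3) = 9927.6 km.
Since a_t = (r₁ + r₂)/2, r₂ = 2a_t − r₁ = 2×9927.6 − 3836 = 16019.2 km.

r₂ = 16020 km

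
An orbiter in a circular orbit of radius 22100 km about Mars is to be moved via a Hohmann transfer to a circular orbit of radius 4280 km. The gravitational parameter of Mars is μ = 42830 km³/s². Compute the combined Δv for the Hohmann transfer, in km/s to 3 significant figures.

Δv = 1.53 km/s

The Hohmann ellipse has a_t = (r₁ + r₂)/2 = 13190 km.
Circular speed at r₁: v₁ = √(μ/r₁) = √(42830/22100) = 1.392124 km/s.
On the transfer ellipse at r₁, vis-viva gives v_a = √[μ(2/r₁ − 1/a_t)] = 0.7930077 km/s.
First burn Δv₁ = |v_a − v₁| = 0.59912 km/s.
At r₂, v₂ = √(μ/r₂) = 3.16339 km/s.
Transfer-orbit speed at r₂: v_p = √[μ(2/r₂ − 1/a_t)] = 4.09474 km/s.
Second burn Δv₂ = |v₂ − v_p| = 0.93135 km/s.
Total Δv = Δv₁ + Δv₂ = 1.530 km/s.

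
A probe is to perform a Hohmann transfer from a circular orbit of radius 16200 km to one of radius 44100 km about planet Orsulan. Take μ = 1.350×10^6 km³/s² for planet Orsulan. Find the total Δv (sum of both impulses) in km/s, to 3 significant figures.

Δv = 3.39 km/s

Semi-major axis of the transfer orbit: a_t = (16200 + 44100)/2 = 30150 km.
Circular speed at r₁: v₁ = √(μ/r₁) = √(1.350×10^6/16200) = 9.12871 km/s.
Transfer-orbit speed at r₁ (v² = μ(2/r − 1/a)): v_p = √[μ(2/r₁ − 1/a_t)] = 11.0404 km/s.
First burn Δv₁ = |v_p − v₁| = 1.912 km/s.
At r₂, v₂ = √(μ/r₂) = 5.533 km/s.
Transfer-orbit speed at r₂: v_a = √[μ(2/r₂ − 1/a_t)] = 4.056 km/s.
Second burn Δv₂ = |v₂ − v_a| = 1.477 km/s.
Total Δv = Δv₁ + Δv₂ = 3.389 km/s.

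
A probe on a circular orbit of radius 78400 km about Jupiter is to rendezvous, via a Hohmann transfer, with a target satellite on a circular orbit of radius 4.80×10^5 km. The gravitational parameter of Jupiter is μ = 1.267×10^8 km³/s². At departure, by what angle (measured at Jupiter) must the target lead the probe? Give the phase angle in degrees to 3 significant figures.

φ = 100°

The Hohmann ellipse has a_t = (r₁ + r₂)/2 = 2.792×10^5 km.
The half-period of the transfer ellipse is t = π√(a_t³/μ) = 41175 s.
Target angular speed ω₂ = √(μ/r₂³) = 3.3847×10^-5 rad/s.
Angle swept by the target during transfer: ω₂·t = 1.3937 rad = 79.85°.
The probe traverses 180° on the transfer ellipse, so the target must lead by 180° − 79.85° = 100°.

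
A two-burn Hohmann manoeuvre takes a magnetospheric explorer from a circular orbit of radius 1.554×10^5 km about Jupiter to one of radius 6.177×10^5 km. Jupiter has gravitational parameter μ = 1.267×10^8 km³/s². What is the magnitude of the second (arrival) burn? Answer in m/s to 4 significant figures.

Δv₂ = 5241 m/s

Semi-major axis of the transfer orbit: a_t = (1.554×10^5 + 6.177×10^5)/2 = 3.8655×10^5 km.
On the circular orbit at r = 6.177×10^5 km, v_c = √(μ/r) = 14.322 km/s.
Vis-viva on the transfer ellipse at r = 6.177×10^5 km gives v_t = √[μ(2/r − 1/a_t)] = 9.0808 km/s.
Δv₂ = |v_t − v_c| = |9.0808 − 14.322| = 5.241 km/s.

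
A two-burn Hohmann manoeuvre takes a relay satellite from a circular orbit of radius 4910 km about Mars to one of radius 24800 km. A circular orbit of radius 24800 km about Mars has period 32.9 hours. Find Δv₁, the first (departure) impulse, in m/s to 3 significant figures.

From Kepler's third law T² = 4π²r³/μ at r = 24800 km, T = 32.9 hours = 32.9 × 3600 s = 1.1844×10^5 s: μ = 4π²r³/T² = 42925.8 km³/s².
Semi-major axis of the transfer orbit: a_t = (4910 + 24800)/2 = 14855 km.
On the circular orbit at r = 4910 km, v_c = √(μ/r) = 2.9568 km/s.
Vis-viva on the transfer ellipse at r = 4910 km gives v_t = √[μ(2/r − 1/a_t)] = 3.8204 km/s.
Δv₁ = |v_t − v_c| = |3.8204 − 2.9568| = 0.8636 km/s.

Δv₁ = 864 m/s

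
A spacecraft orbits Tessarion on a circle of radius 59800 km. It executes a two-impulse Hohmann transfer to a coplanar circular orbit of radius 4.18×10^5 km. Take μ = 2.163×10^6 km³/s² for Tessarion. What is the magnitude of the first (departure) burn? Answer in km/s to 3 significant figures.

Δv₁ = 1.94 km/s

Transfer-ellipse semi-major axis a_t = (r₁ + r₂)/2 = (59800 + 4.180×10^5)/2 = 2.389×10^5 km.
Circular speed at r = 59800 km: v_c = √(μ/r) = 6.014 km/s.
Transfer-orbit speed at the same r (vis-viva, a = a_t): v_t = √[μ(2/r − 1/a_t)] = 7.955 km/s.
Δv₁ = |v_t − v_c| = |7.955 − 6.014| = 1.941 km/s.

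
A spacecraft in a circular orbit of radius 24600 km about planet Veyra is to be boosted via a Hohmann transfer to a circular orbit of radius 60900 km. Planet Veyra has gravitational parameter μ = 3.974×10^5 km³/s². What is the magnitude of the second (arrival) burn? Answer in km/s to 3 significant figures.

Δv₂ = 0.617 km/s

Transfer-ellipse semi-major axis a_t = (r₁ + r₂)/2 = (24600 + 60900)/2 = 42750 km.
Circular speed at r = 60900 km: v_c = √(μ/r) = 2.5545 km/s.
Vis-viva on the transfer ellipse at r = 60900 km gives v_t = √[μ(2/r − 1/a_t)] = 1.9378 km/s.
Δv₂ = |v_t − v_c| = |1.9378 − 2.5545| = 0.6167 km/s.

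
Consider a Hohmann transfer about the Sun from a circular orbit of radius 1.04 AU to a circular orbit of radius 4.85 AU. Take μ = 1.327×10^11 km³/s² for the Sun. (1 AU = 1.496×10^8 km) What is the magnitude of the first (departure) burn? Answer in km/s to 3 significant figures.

Δv₁ = 8.27 km/s

In km: r₁ = 1.04 × 1.496×10^8 = 1.55584×10^8 km; r₂ = 4.85 × 1.496×10^8 = 7.2556×10^8 km.
The Hohmann ellipse has a_t = (r₁ + r₂)/2 = 4.40572×10^8 km.
Circular speed at r = 1.55584×10^8 km: v_c = √(μ/r) = 29.2047 km/s.
Vis-viva on the transfer ellipse at r = 1.55584×10^8 km gives v_t = √[μ(2/r − 1/a_t)] = 37.4784 km/s.
Δv₁ = |v_t − v_c| = |37.4784 − 29.2047| = 8.274 km/s.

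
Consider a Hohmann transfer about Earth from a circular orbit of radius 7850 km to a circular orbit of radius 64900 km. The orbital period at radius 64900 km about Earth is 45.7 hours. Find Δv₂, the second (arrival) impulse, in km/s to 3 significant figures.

Δv₂ = 1.33 km/s

From Kepler's third law T² = 4π²r³/μ at r = 64900 km, T = 45.7 hours = 45.7 × 3600 s = 1.6452×10^5 s: μ = 4π²r³/T² = 3.98709×10^5 km³/s².
Transfer-ellipse semi-major axis a_t = (r₁ + r₂)/2 = (7850 + 64900)/2 = 36375 km.
On the circular orbit at r = 64900 km, v_c = √(μ/r) = 2.4786 km/s.
Transfer-orbit speed at the same r (vis-viva, a = a_t): v_t = √[μ(2/r − 1/a_t)] = 1.1514 km/s.
Δv₂ = |v_t − v_c| = |1.1514 − 2.4786| = 1.327 km/s.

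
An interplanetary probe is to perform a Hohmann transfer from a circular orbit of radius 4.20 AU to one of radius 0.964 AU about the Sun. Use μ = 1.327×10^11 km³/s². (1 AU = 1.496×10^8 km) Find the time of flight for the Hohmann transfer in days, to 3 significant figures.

In km: r₁ = 4.20 × 1.496×10^8 = 6.2832×10^8 km; r₂ = 0.964 × 1.496×10^8 = 1.442144×10^8 km.
Transfer-ellipse semi-major axis a_t = (r₁ + r₂)/2 = (6.2832×10^8 + 1.442144×10^8)/2 = 3.862672×10^8 km.
By Kepler's third law the transfer-orbit period is T = 2π√(a_t³/μ), so t = T/2 = 6.547×10^7 s.
Converting: 6.547×10^7 s ÷ 86400 s/day = 758 days.

t = 758 days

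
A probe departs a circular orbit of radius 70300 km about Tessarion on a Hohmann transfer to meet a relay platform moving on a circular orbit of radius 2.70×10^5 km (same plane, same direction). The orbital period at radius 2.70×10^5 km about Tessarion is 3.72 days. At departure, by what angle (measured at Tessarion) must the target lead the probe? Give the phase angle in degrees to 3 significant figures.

From Kepler's third law T² = 4π²r³/μ at r = 2.70×10^5 km, T = 3.72 days = 3.72 × 86400 s = 3.21408×10^5 s: μ = 4π²r³/T² = 7.52208×10^6 km³/s².
Semi-major axis of the transfer orbit: a_t = (70300 + 2.700×10^5)/2 = 1.7015×10^5 km.
The half-period of the transfer ellipse is t = π√(a_t³/μ) = 80395 s.
The target's mean motion on its circular orbit is ω₂ = √(μ/r₂³) = 1.9549×10^-5 rad/s.
Angle swept by the target during transfer: ω₂·t = 1.57164 rad = 90.048°.
Arrival is 180° from departure on the ellipse, so φ = 180° − 90.048° = 90.0°.

φ = 90.0°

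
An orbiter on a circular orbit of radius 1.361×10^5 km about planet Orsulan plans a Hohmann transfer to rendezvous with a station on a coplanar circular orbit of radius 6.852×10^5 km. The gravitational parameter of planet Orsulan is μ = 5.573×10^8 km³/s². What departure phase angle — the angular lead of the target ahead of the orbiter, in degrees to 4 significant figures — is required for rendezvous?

Semi-major axis of the transfer orbit: a_t = (1.361×10^5 + 6.852×10^5)/2 = 4.1065×10^5 km.
Transfer time t = π√(a_t³/μ) = 35020 s.
Target angular speed ω₂ = √(μ/r₂³) = 4.1622×10^-5 rad/s.
Angle swept by the target during transfer: ω₂·t = 1.4576 rad = 83.51°.
The orbiter traverses 180° on the transfer ellipse, so the target must lead by 180° − 83.51° = 96.49°.

φ = 96.49°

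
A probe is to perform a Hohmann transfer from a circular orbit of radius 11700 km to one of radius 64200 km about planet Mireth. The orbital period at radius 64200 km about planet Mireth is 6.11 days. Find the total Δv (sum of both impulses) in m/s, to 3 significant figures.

From Kepler's third law T² = 4π²r³/μ at r = 64200 km, T = 6.11 days = 6.11 × 86400 s = 5.27904×10^5 s: μ = 4π²r³/T² = 37484.8 km³/s².
Semi-major axis of the transfer orbit: a_t = (11700 + 64200)/2 = 37950 km.
Circular speed at r₁: v₁ = √(μ/r₁) = √(37484.8/11700) = 1.78992 km/s.
Transfer-orbit speed at r₁ (v² = μ(2/r − 1/a)): v_p = √[μ(2/r₁ − 1/a_t)] = 2.32807 km/s.
First burn Δv₁ = |v_p − v₁| = 0.53815 km/s.
At r₂, v₂ = √(μ/r₂) = 0.764117 km/s.
Transfer-orbit speed at r₂: v_a = √[μ(2/r₂ − 1/a_t)] = 0.424275 km/s.
Second burn Δv₂ = |v₂ − v_a| = 0.33984 km/s.
Total Δv = Δv₁ + Δv₂ = 0.8780 km/s.

Δv = 878 m/s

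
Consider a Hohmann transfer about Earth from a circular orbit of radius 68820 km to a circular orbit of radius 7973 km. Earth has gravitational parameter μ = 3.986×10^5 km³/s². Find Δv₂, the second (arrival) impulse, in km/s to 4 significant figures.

The Hohmann ellipse has a_t = (r₁ + r₂)/2 = 38396.5 km.
On the circular orbit at r = 7973 km, v_c = √(μ/r) = 7.071 km/s.
Vis-viva on the transfer ellipse at r = 7973 km gives v_t = √[μ(2/r − 1/a_t)] = 9.466 km/s.
Δv₂ = |v_t − v_c| = |9.466 − 7.071| = 2.395 km/s.

Δv₂ = 2.395 km/s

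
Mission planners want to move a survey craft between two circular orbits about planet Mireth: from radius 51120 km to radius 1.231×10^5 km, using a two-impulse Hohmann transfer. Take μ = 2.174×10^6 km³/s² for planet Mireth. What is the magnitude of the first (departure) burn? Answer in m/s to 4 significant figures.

Δv₁ = 1231 m/s

Semi-major axis of the transfer orbit: a_t = (51120 + 1.231×10^5)/2 = 87110 km.
Circular speed at r = 51120 km: v_c = √(μ/r) = 6.521 km/s.
Vis-viva on the transfer ellipse at r = 51120 km gives v_t = √[μ(2/r − 1/a_t)] = 7.752 km/s.
Δv₁ = |v_t − v_c| = |7.752 − 6.521| = 1.231 km/s.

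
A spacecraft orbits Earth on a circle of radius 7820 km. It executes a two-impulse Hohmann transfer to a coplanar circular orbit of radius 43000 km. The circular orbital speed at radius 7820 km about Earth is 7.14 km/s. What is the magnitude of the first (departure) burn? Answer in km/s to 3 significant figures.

Δv₁ = 2.15 km/s

From the circular-orbit relation v² = μ/r at r = 7820 km: μ = v²r = (7.14)² × 7820 = 3.98660×10^5 km³/s².
Transfer-ellipse semi-major axis a_t = (r₁ + r₂)/2 = (7820 + 43000)/2 = 25410 km.
On the circular orbit at r = 7820 km, v_c = √(μ/r) = 7.140 km/s.
Vis-viva on the transfer ellipse at r = 7820 km gives v_t = √[μ(2/r − 1/a_t)] = 9.288 km/s.
Δv₁ = |v_t − v_c| = |9.288 − 7.140| = 2.148 km/s.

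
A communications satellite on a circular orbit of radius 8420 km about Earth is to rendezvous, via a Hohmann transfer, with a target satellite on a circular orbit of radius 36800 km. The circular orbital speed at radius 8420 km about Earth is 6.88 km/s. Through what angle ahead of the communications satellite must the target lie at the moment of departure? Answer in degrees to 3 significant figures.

From the circular-orbit relation v² = μ/r at r = 8420 km: μ = v²r = (6.88)² × 8420 = 3.98556×10^5 km³/s².
Transfer-ellipse semi-major axis a_t = (r₁ + r₂)/2 = (8420 + 36800)/2 = 22610 km.
Transfer time t = π√(a_t³/μ) = 16920 s.
Target angular speed ω₂ = √(μ/r₂³) = 8.943×10^-5 rad/s.
Angle swept by the target during transfer: ω₂·t = 1.513 rad = 86.69°.
The communications satellite traverses 180° on the transfer ellipse, so the target must lead by 180° − 86.69° = 93.3°.

φ = 93.3°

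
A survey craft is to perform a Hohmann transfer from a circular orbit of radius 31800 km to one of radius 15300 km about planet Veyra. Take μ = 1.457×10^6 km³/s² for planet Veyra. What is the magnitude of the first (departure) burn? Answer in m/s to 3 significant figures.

The Hohmann ellipse has a_t = (r₁ + r₂)/2 = 23550 km.
Circular speed at r = 31800 km: v_c = √(μ/r) = 6.769 km/s.
Transfer-orbit speed at the same r (vis-viva, a = a_t): v_t = √[μ(2/r − 1/a_t)] = 5.456 km/s.
Δv₁ = |v_t − v_c| = |5.456 − 6.769| = 1.313 km/s.

Δv₁ = 1310 m/s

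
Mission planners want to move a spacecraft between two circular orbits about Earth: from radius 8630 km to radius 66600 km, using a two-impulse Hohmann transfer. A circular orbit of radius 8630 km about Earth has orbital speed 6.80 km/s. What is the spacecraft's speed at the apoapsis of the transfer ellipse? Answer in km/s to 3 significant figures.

v = 1.17 km/s

From the circular-orbit relation v² = μ/r at r = 8630 km: μ = v²r = (6.80)² × 8630 = 3.99051×10^5 km³/s².
The Hohmann ellipse has a_t = (r₁ + r₂)/2 = 37615 km.
At apoapsis, r = 66600 km.
Vis-viva: v = √[μ(2/r − 1/a_t)] = √[3.99051×10^5 × (2/66600 − 1/37615)] = 1.172 km/s.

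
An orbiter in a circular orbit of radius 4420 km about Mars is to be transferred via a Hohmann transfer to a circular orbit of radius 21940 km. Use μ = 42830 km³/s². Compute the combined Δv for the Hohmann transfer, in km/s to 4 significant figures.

Semi-major axis of the transfer orbit: a_t = (4420 + 21940)/2 = 13180 km.
At r₁ the circular-orbit speed is v₁ = √(μ/r₁) = 3.112884 km/s.
Transfer-orbit speed at r₁ (v² = μ(2/r − 1/a)): v_p = √[μ(2/r₁ − 1/a_t)] = 4.016276 km/s.
First burn Δv₁ = |v_p − v₁| = 0.90339 km/s.
Circular speed at r₂: v₂ = √(μ/r₂) = 1.39719 km/s.
Transfer-orbit speed at r₂: v_a = √[μ(2/r₂ − 1/a_t)] = 0.809113 km/s.
Second burn Δv₂ = |v₂ − v_a| = 0.58808 km/s.
Total Δv = Δv₁ + Δv₂ = 1.491 km/s.

Δv = 1.491 km/s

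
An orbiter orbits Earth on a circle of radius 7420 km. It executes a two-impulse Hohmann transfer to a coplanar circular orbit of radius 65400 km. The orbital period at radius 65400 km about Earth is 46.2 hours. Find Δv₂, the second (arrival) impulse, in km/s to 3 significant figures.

From Kepler's third law T² = 4π²r³/μ at r = 65400 km, T = 46.2 hours = 46.2 × 3600 s = 1.6632×10^5 s: μ = 4π²r³/T² = 3.99212×10^5 km³/s².
Semi-major axis of the transfer orbit: a_t = (7420 + 65400)/2 = 36410 km.
On the circular orbit at r = 65400 km, v_c = √(μ/r) = 2.4707 km/s.
Vis-viva on the transfer ellipse at r = 65400 km gives v_t = √[μ(2/r − 1/a_t)] = 1.1153 km/s.
Δv₂ = |v_t − v_c| = |1.1153 − 2.4707| = 1.355 km/s.

Δv₂ = 1.36 km/s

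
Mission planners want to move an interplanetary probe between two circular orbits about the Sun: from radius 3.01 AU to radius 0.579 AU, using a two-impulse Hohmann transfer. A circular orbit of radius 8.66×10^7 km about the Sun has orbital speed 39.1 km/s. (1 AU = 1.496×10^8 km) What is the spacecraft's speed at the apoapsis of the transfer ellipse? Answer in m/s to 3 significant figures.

v = 9740 m/s

From the circular-orbit relation v² = μ/r at r = 8.66×10^7 km: μ = v²r = (39.1)² × 8.66×10^7 = 1.32395×10^11 km³/s².
In km: r₁ = 3.01 × 1.496×10^8 = 4.50296×10^8 km; r₂ = 0.579 × 1.496×10^8 = 8.66184×10^7 km.
Transfer-ellipse semi-major axis a_t = (r₁ + r₂)/2 = (4.50296×10^8 + 8.66184×10^7)/2 = 2.684572×10^8 km.
The apoapsis of the transfer ellipse is at r = 4.50296×10^8 km.
Applying v² = μ(2/r − 1/a_t): v = 9.740 km/s.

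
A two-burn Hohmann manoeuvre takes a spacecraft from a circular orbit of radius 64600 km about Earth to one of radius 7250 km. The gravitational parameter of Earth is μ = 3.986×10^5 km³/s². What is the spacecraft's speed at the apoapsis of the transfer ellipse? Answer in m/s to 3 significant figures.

v = 1120 m/s

Semi-major axis of the transfer orbit: a_t = (64600 + 7250)/2 = 35925 km.
At apoapsis, r = 64600 km.
Vis-viva: v = √[μ(2/r − 1/a_t)] = √[3.986×10^5 × (2/64600 − 1/35925)] = 1.116 km/s.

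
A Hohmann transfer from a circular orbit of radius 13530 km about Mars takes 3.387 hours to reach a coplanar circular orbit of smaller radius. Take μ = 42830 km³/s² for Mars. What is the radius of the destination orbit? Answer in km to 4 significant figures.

r₂ = 3752 km

Transfer time t = 3.387 hours = 12193.2 s, and t = π√(a_t³/μ).
So a_t = (μ t²/π²)^(1/3) = (42830 × (12193.2)² / π²)^(1/3) = 8640.9 km.
Since a_t = (r₁ + r₂)/2, r₂ = 2a_t − r₁ = 2×8640.9 − 13530 = 3751.8 km.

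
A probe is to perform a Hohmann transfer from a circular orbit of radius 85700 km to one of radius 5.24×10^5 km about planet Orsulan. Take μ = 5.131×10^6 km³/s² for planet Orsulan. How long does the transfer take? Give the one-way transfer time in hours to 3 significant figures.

The Hohmann ellipse has a_t = (r₁ + r₂)/2 = 3.0485×10^5 km.
Half the transfer-orbit period gives t = π√(a_t³/μ) = 2.334×10^5 s.
Converting: 2.334×10^5 s ÷ 3600 s/hour = 64.8 hours.

t = 64.8 hours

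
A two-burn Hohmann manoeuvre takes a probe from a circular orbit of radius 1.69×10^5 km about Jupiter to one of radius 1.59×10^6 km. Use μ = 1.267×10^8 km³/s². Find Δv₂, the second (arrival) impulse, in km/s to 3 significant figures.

Δv₂ = 5.01 km/s

Transfer-ellipse semi-major axis a_t = (r₁ + r₂)/2 = (1.690×10^5 + 1.590×10^6)/2 = 8.795×10^5 km.
Circular speed at r = 1.590×10^6 km: v_c = √(μ/r) = 8.927 km/s.
Transfer-orbit speed at the same r (vis-viva, a = a_t): v_t = √[μ(2/r − 1/a_t)] = 3.913 km/s.
Δv₂ = |v_t − v_c| = |3.913 − 8.927| = 5.014 km/s.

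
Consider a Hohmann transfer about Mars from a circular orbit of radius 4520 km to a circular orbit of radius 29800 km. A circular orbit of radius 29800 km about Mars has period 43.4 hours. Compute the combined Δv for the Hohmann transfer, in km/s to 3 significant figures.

From Kepler's third law T² = 4π²r³/μ at r = 29800 km, T = 43.4 hours = 43.4 × 3600 s = 1.5624×10^5 s: μ = 4π²r³/T² = 42798.1 km³/s².
The Hohmann ellipse has a_t = (r₁ + r₂)/2 = 17160 km.
At r₁ the circular-orbit speed is v₁ = √(μ/r₁) = 3.0771 km/s.
On the transfer ellipse at r₁, vis-viva gives v_p = √[μ(2/r₁ − 1/a_t)] = 4.0550 km/s.
First burn Δv₁ = |v_p − v₁| = 0.9779 km/s.
At r₂, v₂ = √(μ/r₂) = 1.19841 km/s.
Transfer-orbit speed at r₂: v_a = √[μ(2/r₂ − 1/a_t)] = 0.615056 km/s.
Second burn Δv₂ = |v₂ − v_a| = 0.5834 km/s.
Total Δv = Δv₁ + Δv₂ = 1.561 km/s.

Δv = 1.56 km/s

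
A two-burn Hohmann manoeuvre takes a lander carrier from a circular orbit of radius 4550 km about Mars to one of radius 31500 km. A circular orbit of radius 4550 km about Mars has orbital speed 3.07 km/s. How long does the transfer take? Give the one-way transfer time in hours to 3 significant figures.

From the circular-orbit relation v² = μ/r at r = 4550 km: μ = v²r = (3.07)² × 4550 = 42883.3 km³/s².
Transfer-ellipse semi-major axis a_t = (r₁ + r₂)/2 = (4550 + 31500)/2 = 18025 km.
By Kepler's third law the transfer-orbit period is T = 2π√(a_t³/μ), so t = T/2 = 36710 s.
Converting: 36710 s ÷ 3600 s/hour = 10.2 hours.

t = 10.2 hours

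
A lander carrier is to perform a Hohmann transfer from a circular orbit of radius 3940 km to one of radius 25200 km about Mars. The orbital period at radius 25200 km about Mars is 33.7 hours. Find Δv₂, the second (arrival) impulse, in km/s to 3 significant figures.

Δv₂ = 0.626 km/s

From Kepler's third law T² = 4π²r³/μ at r = 25200 km, T = 33.7 hours = 33.7 × 3600 s = 1.2132×10^5 s: μ = 4π²r³/T² = 42923.6 km³/s².
Semi-major axis of the transfer orbit: a_t = (3940 + 25200)/2 = 14570 km.
Circular speed at r = 25200 km: v_c = √(μ/r) = 1.3051 km/s.
Vis-viva on the transfer ellipse at r = 25200 km gives v_t = √[μ(2/r − 1/a_t)] = 0.67868 km/s.
Δv₂ = |v_t − v_c| = |0.67868 − 1.3051| = 0.6264 km/s.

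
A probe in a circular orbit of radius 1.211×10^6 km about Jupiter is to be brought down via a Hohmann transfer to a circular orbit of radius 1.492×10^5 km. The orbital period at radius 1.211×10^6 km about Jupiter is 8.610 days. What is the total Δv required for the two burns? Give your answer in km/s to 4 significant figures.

From Kepler's third law T² = 4π²r³/μ at r = 1.211×10^6 km, T = 8.610 days = 8.610 × 86400 s = 7.43904×10^5 s: μ = 4π²r³/T² = 1.26695×10^8 km³/s².
Semi-major axis of the transfer orbit: a_t = (1.211×10^6 + 1.492×10^5)/2 = 6.801×10^5 km.
Circular speed at r₁: v₁ = √(μ/r₁) = √(1.26695×10^8/1.211×10^6) = 10.2284 km/s.
Transfer-orbit speed at r₁ (v² = μ(2/r − 1/a)): v_a = √[μ(2/r₁ − 1/a_t)] = 4.79077 km/s.
First burn Δv₁ = |v_a − v₁| = 5.438 km/s.
Circular speed at r₂: v₂ = √(μ/r₂) = 29.140 km/s.
Transfer-orbit speed at r₂: v_p = √[μ(2/r₂ − 1/a_t)] = 38.885 km/s.
Second burn Δv₂ = |v₂ − v_p| = 9.745 km/s.
Total Δv = Δv₁ + Δv₂ = 15.18 km/s.

Δv = 15.18 km/s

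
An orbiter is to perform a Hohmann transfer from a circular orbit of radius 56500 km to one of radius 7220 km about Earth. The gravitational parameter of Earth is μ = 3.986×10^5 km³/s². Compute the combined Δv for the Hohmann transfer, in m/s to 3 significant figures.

Transfer-ellipse semi-major axis a_t = (r₁ + r₂)/2 = (56500 + 7220)/2 = 31860 km.
At r₁ the circular-orbit speed is v₁ = √(μ/r₁) = 2.656 km/s.
On the transfer ellipse at r₁, vis-viva equation gives v_a = √[μ(2/r₁ − 1/a_t)] = 1.264 km/s.
First burn Δv₁ = |v_a − v₁| = 1.392 km/s.
At r₂, v₂ = √(μ/r₂) = 7.43019 km/s.
Transfer-orbit speed at r₂: v_p = √[μ(2/r₂ − 1/a_t)] = 9.89467 km/s.
Second burn Δv₂ = |v₂ − v_p| = 2.464 km/s.
Δv = Δv₁ + Δv₂ = 1.392 + 2.464 = 3.856 km/s.

Δv = 3860 m/s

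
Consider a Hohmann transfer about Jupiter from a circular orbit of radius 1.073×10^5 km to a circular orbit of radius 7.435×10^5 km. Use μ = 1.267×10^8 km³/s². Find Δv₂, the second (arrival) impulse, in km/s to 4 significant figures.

Δv₂ = 6.498 km/s

The Hohmann ellipse has a_t = (r₁ + r₂)/2 = 4.254×10^5 km.
Circular speed at r = 7.435×10^5 km: v_c = √(μ/r) = 13.054 km/s.
Transfer-orbit speed at the same r (vis-viva, a = a_t): v_t = √[μ(2/r − 1/a_t)] = 6.5562 km/s.
Δv₂ = |v_t − v_c| = |6.5562 − 13.054| = 6.498 km/s.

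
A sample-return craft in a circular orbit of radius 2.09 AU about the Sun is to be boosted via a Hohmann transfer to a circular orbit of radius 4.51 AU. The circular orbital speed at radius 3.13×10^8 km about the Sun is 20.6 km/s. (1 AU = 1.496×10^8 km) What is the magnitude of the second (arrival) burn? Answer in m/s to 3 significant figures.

Δv₂ = 2860 m/s

From the circular-orbit relation v² = μ/r at r = 3.13×10^8 km: μ = v²r = (20.6)² × 3.13×10^8 = 1.32825×10^11 km³/s².
In km: r₁ = 2.09 × 1.496×10^8 = 3.12664×10^8 km; r₂ = 4.51 × 1.496×10^8 = 6.74696×10^8 km.
Semi-major axis of the transfer orbit: a_t = (3.12664×10^8 + 6.74696×10^8)/2 = 4.9368×10^8 km.
On the circular orbit at r = 6.74696×10^8 km, v_c = √(μ/r) = 14.031 km/s.
Vis-viva on the transfer ellipse at r = 6.74696×10^8 km gives v_t = √[μ(2/r − 1/a_t)] = 11.166 km/s.
Δv₂ = |v_t − v_c| = |11.166 − 14.031| = 2.865 km/s.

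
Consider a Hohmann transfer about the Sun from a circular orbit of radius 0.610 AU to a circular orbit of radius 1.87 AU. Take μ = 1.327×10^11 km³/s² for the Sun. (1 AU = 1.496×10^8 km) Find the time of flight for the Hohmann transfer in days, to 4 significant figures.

In km: r₁ = 0.610 × 1.496×10^8 = 9.1256×10^7 km; r₂ = 1.87 × 1.496×10^8 = 2.79752×10^8 km.
Semi-major axis of the transfer orbit: a_t = (9.1256×10^7 + 2.79752×10^8)/2 = 1.85504×10^8 km.
Half the transfer-orbit period gives t = π√(a_t³/μ) = 2.179×10^7 s.
Converting: 2.179×10^7 s ÷ 86400 s/day = 252.2 days.

t = 252.2 days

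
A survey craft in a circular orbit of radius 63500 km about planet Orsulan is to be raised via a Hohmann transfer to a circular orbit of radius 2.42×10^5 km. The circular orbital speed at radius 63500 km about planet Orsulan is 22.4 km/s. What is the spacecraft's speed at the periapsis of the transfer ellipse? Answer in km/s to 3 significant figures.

v = 28.2 km/s

From the circular-orbit relation v² = μ/r at r = 63500 km: μ = v²r = (22.4)² × 63500 = 3.18618×10^7 km³/s².
Transfer-ellipse semi-major axis a_t = (r₁ + r₂)/2 = (63500 + 2.420×10^5)/2 = 1.5275×10^5 km.
At periapsis, r = 63500 km.
Applying v² = μ(2/r − 1/a_t): v = 28.19 km/s.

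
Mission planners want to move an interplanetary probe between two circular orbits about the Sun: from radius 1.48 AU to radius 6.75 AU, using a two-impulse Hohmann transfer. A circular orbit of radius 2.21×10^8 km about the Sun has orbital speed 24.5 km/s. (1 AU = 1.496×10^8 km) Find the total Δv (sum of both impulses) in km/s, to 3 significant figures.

From the circular-orbit relation v² = μ/r at r = 2.21×10^8 km: μ = v²r = (24.5)² × 2.21×10^8 = 1.32655×10^11 km³/s².
In km: r₁ = 1.48 × 1.496×10^8 = 2.21408×10^8 km; r₂ = 6.75 × 1.496×10^8 = 1.0098×10^9 km.
Transfer-ellipse semi-major axis a_t = (r₁ + r₂)/2 = (2.21408×10^8 + 1.0098×10^9)/2 = 6.15604×10^8 km.
Circular speed at r₁: v₁ = √(μ/r₁) = √(1.32655×10^11/2.21408×10^8) = 24.4774 km/s.
On the transfer ellipse at r₁, vis-viva equation gives v_p = √[μ(2/r₁ − 1/a_t)] = 31.3496 km/s.
First burn Δv₁ = |v_p − v₁| = 6.872 km/s.
Circular speed at r₂: v₂ = √(μ/r₂) = 11.462 km/s.
Transfer-orbit speed at r₂: v_a = √[μ(2/r₂ − 1/a_t)] = 6.8737 km/s.
Second burn Δv₂ = |v₂ − v_a| = 4.588 km/s.
Total Δv = Δv₁ + Δv₂ = 11.46 km/s.

Δv = 11.5 km/s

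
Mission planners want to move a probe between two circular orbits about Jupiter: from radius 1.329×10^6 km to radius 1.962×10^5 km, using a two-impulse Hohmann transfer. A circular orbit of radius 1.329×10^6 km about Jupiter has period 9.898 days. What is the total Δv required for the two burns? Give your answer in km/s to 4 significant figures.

From Kepler's third law T² = 4π²r³/μ at r = 1.329×10^6 km, T = 9.898 days = 9.898 × 86400 s = 8.551872×10^5 s: μ = 4π²r³/T² = 1.26710×10^8 km³/s².
The Hohmann ellipse has a_t = (r₁ + r₂)/2 = 7.626×10^5 km.
At r₁ the circular-orbit speed is v₁ = √(μ/r₁) = 9.7644 km/s.
Transfer-orbit speed at r₁ (vis-viva): v_a = √[μ(2/r₁ − 1/a_t)] = 4.9527 km/s.
First burn Δv₁ = |v_a − v₁| = 4.812 km/s.
Circular speed at r₂: v₂ = √(μ/r₂) = 25.413 km/s.
Transfer-orbit speed at r₂: v_p = √[μ(2/r₂ − 1/a_t)] = 33.548 km/s.
Second burn Δv₂ = |v₂ − v_p| = 8.135 km/s.
Δv = Δv₁ + Δv₂ = 4.812 + 8.135 = 12.95 km/s.

Δv = 12.95 km/s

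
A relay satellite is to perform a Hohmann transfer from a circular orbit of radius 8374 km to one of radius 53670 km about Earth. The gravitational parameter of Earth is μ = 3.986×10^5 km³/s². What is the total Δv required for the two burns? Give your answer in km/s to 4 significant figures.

Δv = 3.485 km/s

Transfer-ellipse semi-major axis a_t = (r₁ + r₂)/2 = (8374 + 53670)/2 = 31022 km.
Circular speed at r₁: v₁ = √(μ/r₁) = √(3.986×10^5/8374) = 6.89925 km/s.
Transfer-orbit speed at r₁ (v² = μ(2/r − 1/a)): v_p = √[μ(2/r₁ − 1/a_t)] = 9.07472 km/s.
First burn Δv₁ = |v_p − v₁| = 2.1755 km/s.
At r₂, v₂ = √(μ/r₂) = 2.7252 km/s.
Transfer-orbit speed at r₂: v_a = √[μ(2/r₂ − 1/a_t)] = 1.4159 km/s.
Second burn Δv₂ = |v₂ − v_a| = 1.3093 km/s.
Total Δv = Δv₁ + Δv₂ = 3.485 km/s.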